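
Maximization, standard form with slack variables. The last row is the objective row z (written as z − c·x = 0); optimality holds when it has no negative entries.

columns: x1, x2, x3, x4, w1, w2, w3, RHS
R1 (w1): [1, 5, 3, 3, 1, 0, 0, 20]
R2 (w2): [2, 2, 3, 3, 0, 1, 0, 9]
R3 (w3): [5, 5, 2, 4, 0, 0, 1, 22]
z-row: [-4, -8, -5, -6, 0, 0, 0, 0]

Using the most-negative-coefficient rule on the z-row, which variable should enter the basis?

Negative z-row entries: x1: -4, x2: -8, x3: -5, x4: -6.
The most negative is -8 in column x2, so x2 enters.

x2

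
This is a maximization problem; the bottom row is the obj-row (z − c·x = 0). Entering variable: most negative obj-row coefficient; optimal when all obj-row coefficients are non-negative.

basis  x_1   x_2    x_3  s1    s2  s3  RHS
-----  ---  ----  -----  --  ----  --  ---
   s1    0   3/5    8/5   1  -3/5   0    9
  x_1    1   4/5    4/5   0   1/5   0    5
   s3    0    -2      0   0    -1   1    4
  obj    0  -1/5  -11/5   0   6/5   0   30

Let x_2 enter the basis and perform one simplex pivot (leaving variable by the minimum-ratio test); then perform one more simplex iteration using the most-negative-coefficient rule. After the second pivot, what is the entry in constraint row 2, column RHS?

1

Ratio test on column x_2 — row 1: 9/(3/5) = 15; row 2: 5/(4/5) = 25/4; row 3: entry -2 ≤ 0. Minimum is 25/4 at row 2 (x_1 leaves); pivot element 4/5.
Divide row 2 by 4/5; eliminate column x_2 from the other rows.
Second iteration: most negative obj-row entry is -2 in column x_3, so x_3 enters.
Ratio test on column x_3 — row 1: (21/4)/1 = 21/4; row 2: (25/4)/1 = 25/4; row 3: (33/2)/2 = 33/4. Minimum is 21/4 at row 1 (s1 leaves); pivot element 1.
Divide row 1 by 1; eliminate column x_3 from the other rows.
After both pivots, the entry at constraint row 2, column RHS is 1.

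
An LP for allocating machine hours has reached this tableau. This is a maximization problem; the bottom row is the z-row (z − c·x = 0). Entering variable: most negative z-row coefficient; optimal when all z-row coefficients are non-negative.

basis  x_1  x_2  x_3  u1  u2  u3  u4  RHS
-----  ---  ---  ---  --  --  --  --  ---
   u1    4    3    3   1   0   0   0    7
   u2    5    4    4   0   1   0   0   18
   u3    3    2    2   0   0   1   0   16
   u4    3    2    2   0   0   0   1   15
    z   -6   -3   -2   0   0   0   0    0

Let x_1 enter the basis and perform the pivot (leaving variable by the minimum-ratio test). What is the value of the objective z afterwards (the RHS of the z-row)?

Ratio test on column x_1 — row 1: 7/4 = 7/4; row 2: 18/5 = 18/5; row 3: 16/3 = 16/3; row 4: 15/3 = 5. Minimum is 7/4 at row 1 (u1 leaves); pivot element 4.
Pivot on row 1; the z-row RHS becomes 0 − (-6)·(7/4) = 21/2.

21/2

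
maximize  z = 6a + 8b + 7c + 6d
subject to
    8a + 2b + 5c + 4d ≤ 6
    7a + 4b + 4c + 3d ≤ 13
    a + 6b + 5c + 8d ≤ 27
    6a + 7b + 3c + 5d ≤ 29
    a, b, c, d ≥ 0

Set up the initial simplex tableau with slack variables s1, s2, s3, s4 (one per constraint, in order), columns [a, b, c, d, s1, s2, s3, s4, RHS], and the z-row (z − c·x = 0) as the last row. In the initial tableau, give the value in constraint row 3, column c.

Constraint 3 has coefficient 5 on c.

5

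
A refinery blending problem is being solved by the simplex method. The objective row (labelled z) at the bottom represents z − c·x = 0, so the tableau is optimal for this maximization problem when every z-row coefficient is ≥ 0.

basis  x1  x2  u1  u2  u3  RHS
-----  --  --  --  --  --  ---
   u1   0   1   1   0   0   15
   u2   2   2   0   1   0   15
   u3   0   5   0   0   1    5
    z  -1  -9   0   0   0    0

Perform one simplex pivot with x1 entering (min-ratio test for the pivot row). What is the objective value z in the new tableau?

15/2

Ratio test on column x1 — row 1: entry 0 ≤ 0; row 2: 15/2 = 15/2; row 3: entry 0 ≤ 0. Minimum is 15/2 at row 2 (u2 leaves); pivot element 2.
Pivot on row 2; the z-row RHS becomes 0 − (-1)·(15/2) = 15/2.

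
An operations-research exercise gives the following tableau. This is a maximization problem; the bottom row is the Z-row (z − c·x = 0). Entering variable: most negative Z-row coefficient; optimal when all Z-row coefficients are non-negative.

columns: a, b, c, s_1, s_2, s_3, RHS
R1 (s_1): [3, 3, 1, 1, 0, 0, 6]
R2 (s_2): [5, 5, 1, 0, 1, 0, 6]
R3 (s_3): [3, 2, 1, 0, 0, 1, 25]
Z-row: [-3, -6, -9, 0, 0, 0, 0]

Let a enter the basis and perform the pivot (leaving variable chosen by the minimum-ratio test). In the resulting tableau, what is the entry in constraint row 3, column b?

-1

Ratio test on column a — row 1: 6/3 = 2; row 2: 6/5 = 6/5; row 3: 25/3 = 25/3. Minimum is 6/5 at row 2 (s_2 leaves); pivot element 5.
Divide row 2 by 5; eliminate column a from the other rows.
Row 3 update in column b: 2 − 3·1 = -1.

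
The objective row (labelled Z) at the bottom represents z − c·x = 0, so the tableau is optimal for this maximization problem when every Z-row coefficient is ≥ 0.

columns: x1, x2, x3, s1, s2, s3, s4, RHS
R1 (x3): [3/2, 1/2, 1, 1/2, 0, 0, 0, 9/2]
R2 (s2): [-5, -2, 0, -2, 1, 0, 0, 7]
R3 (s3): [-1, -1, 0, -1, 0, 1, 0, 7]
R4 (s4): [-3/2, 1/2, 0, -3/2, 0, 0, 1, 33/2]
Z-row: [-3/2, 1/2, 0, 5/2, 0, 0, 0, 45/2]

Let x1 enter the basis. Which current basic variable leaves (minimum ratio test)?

Column x1 entries and ratios — x3: (9/2)/(3/2) = 3; s2: -5 ≤ 0, skip; s3: -1 ≤ 0, skip; s4: -3/2 ≤ 0, skip.
Smallest ratio is 3 in the row of x3, so x3 leaves.

x3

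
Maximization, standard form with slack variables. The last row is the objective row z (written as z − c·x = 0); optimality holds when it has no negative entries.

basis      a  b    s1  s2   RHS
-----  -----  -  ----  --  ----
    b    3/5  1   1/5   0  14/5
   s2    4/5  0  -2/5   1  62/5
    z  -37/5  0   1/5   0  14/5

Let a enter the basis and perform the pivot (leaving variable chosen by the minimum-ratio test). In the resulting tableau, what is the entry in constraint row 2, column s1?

-2/3

Ratio test on column a — row 1: (14/5)/(3/5) = 14/3; row 2: (62/5)/(4/5) = 31/2. Minimum is 14/3 at row 1 (b leaves); pivot element 3/5.
Divide row 1 by 3/5; eliminate column a from the other rows.
Row 2 update in column s1: -2/5 − (4/5)·(1/3) = -2/3.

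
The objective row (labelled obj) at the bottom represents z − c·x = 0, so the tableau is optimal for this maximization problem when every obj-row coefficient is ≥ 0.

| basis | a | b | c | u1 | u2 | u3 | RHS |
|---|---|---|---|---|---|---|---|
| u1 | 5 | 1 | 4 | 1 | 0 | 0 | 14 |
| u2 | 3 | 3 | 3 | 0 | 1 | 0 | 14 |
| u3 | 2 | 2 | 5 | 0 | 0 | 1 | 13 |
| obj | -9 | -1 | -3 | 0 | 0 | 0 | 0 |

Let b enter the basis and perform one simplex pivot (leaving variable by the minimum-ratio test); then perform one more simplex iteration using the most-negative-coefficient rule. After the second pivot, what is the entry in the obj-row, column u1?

Ratio test on column b — row 1: 14/1 = 14; row 2: 14/3 = 14/3; row 3: 13/2 = 13/2. Minimum is 14/3 at row 2 (u2 leaves); pivot element 3.
Divide row 2 by 3; eliminate column b from the other rows.
Second iteration: most negative obj-row entry is -8 in column a, so a enters.
Ratio test on column a — row 1: (28/3)/4 = 7/3; row 2: (14/3)/1 = 14/3; row 3: entry 0 ≤ 0. Minimum is 7/3 at row 1 (u1 leaves); pivot element 4.
Divide row 1 by 4; eliminate column a from the other rows.
After both pivots, the entry at the obj-row, column u1 is 2.

2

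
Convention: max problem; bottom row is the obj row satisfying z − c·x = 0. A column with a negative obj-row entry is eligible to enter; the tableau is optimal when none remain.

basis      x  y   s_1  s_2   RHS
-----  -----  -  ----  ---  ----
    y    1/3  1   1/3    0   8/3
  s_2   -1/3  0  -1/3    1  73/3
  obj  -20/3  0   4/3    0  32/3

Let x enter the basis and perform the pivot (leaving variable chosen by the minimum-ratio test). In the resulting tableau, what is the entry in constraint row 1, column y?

Ratio test on column x — row 1: (8/3)/(1/3) = 8; row 2: entry -1/3 ≤ 0. Minimum is 8 at row 1 (y leaves); pivot element 1/3.
Divide row 1 by 1/3; eliminate column x from the other rows.
In the new row 1, the y entry is the old entry divided by the pivot: 1/(1/3) = 3.

3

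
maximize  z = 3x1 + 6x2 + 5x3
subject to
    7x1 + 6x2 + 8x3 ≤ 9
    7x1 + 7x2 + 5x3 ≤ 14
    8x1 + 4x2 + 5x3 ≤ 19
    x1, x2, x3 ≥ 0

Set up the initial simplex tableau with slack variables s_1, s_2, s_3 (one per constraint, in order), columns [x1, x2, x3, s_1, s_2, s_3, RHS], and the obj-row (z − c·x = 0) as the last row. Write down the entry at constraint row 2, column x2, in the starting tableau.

7

Constraint 2 has coefficient 7 on x2.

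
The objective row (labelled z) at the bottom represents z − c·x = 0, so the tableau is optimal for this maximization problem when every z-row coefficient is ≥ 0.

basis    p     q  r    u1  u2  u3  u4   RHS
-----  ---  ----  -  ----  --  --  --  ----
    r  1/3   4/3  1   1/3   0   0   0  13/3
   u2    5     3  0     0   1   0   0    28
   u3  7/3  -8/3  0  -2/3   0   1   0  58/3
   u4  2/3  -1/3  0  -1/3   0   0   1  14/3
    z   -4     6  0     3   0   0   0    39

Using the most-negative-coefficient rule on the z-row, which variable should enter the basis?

Negative z-row entries: p: -4.
The most negative is -4 in column p, so p enters.

p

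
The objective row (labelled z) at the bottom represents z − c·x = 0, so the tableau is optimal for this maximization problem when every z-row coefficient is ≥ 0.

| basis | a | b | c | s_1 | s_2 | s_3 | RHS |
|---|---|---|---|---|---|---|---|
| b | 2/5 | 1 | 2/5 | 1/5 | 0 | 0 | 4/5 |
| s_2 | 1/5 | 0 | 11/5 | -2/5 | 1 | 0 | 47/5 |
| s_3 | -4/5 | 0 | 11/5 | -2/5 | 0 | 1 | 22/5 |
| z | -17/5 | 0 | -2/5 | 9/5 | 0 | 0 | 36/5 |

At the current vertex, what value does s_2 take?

s_2 is basic (row 2); its value is the RHS of that row, 47/5.

47/5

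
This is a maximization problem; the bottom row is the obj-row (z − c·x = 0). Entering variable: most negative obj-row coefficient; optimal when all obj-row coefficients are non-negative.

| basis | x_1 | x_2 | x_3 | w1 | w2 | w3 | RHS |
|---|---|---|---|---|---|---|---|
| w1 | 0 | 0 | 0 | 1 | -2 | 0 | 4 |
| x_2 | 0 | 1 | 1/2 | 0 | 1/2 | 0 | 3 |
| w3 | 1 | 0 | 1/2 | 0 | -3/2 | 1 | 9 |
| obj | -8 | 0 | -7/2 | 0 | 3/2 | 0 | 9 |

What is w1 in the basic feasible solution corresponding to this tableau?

4

w1 is basic (row 1); its value is the RHS of that row, 4.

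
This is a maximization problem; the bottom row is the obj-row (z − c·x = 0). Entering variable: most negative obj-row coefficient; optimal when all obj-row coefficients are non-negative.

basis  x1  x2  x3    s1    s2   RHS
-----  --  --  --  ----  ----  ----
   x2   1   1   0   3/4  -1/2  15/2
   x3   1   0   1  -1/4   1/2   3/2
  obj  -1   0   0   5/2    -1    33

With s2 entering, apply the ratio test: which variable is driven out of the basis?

Column s2 entries and ratios — x2: -1/2 ≤ 0, skip; x3: (3/2)/(1/2) = 3.
Smallest ratio is 3 in the row of x3, so x3 leaves.

x3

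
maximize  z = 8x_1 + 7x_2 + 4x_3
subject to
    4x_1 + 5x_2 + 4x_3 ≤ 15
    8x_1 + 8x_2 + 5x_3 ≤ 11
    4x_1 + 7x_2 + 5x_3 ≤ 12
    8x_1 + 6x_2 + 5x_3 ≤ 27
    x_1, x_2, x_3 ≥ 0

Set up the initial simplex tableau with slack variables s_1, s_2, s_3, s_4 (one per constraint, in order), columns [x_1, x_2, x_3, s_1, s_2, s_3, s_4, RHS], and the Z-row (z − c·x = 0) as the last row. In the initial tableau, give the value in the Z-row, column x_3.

-4

The Z-row carries the negated objective coefficients: the x_3 entry is -4.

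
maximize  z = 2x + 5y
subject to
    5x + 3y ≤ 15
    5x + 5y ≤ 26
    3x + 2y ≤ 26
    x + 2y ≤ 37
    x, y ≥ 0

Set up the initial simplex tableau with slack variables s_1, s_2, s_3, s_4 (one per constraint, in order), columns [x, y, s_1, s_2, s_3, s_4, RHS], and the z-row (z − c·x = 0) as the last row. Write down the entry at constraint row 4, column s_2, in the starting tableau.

Slack s_2 belongs to constraint 2; its column is the unit vector e_2, so the entry in row 4 is 0.

0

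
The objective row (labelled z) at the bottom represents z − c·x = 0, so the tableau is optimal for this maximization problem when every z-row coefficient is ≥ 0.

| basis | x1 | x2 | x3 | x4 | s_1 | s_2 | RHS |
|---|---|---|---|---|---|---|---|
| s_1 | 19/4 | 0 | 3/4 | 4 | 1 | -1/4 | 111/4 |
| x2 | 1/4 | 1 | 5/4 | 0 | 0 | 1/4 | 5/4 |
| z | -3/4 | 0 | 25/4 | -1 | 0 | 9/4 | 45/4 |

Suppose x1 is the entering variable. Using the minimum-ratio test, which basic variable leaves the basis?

x2

Column x1 entries and ratios — s_1: (111/4)/(19/4) = 111/19; x2: (5/4)/(1/4) = 5.
Smallest ratio is 5 in the row of x2, so x2 leaves.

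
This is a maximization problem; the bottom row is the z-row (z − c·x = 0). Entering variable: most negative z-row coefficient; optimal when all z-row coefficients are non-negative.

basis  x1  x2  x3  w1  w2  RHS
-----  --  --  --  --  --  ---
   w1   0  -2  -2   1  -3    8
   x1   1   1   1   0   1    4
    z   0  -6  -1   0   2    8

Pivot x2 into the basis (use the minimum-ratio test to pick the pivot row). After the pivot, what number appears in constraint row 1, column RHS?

16

Ratio test on column x2 — row 1: entry -2 ≤ 0; row 2: 4/1 = 4. Minimum is 4 at row 2 (x1 leaves); pivot element 1.
Divide row 2 by 1; eliminate column x2 from the other rows.
Row 1 update in column RHS: 8 − (-2)·4 = 16.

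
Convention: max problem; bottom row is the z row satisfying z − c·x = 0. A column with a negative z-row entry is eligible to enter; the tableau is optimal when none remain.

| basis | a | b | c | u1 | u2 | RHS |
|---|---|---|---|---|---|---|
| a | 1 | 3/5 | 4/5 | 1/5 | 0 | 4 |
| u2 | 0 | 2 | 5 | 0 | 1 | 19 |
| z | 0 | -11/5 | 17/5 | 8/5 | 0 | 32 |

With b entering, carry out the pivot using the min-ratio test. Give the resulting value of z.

140/3

Ratio test on column b — row 1: 4/(3/5) = 20/3; row 2: 19/2 = 19/2. Minimum is 20/3 at row 1 (a leaves); pivot element 3/5.
Pivot on row 1; the z-row RHS becomes 32 − (-11/5)·(20/3) = 140/3.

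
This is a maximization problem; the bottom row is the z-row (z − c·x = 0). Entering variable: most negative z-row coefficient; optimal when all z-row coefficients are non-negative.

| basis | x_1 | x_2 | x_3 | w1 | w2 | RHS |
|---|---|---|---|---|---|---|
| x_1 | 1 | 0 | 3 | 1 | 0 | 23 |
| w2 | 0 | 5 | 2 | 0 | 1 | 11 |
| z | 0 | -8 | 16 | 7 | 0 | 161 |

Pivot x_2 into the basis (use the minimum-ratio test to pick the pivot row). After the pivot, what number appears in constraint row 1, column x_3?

3

Ratio test on column x_2 — row 1: entry 0 ≤ 0; row 2: 11/5 = 11/5. Minimum is 11/5 at row 2 (w2 leaves); pivot element 5.
Divide row 2 by 5; eliminate column x_2 from the other rows.
Row 1 update in column x_3: 3 − 0·(2/5) = 3.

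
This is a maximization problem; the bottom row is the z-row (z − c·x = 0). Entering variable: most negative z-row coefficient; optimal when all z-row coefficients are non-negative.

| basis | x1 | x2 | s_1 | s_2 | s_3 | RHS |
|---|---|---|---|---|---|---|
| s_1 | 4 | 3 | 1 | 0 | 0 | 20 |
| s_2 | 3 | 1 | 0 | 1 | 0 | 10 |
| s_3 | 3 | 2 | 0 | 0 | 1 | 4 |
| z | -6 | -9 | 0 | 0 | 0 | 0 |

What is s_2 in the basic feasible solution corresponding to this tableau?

10

s_2 is basic (row 2); its value is the RHS of that row, 10.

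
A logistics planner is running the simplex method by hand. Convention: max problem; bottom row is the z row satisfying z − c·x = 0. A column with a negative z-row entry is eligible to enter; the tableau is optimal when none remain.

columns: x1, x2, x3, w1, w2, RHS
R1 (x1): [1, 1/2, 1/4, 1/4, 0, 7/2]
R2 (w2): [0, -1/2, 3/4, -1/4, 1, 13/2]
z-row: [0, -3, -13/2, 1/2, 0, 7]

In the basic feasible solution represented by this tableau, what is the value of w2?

w2 is basic (row 2); its value is the RHS of that row, 13/2.

13/2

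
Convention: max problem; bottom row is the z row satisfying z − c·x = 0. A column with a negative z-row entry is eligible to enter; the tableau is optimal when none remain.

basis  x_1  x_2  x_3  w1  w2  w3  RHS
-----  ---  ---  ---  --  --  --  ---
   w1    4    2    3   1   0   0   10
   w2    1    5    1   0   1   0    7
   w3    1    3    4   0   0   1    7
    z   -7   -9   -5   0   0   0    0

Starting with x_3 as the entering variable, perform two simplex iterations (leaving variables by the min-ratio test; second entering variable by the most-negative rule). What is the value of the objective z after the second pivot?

Ratio test on column x_3 — row 1: 10/3 = 10/3; row 2: 7/1 = 7; row 3: 7/4 = 7/4. Minimum is 7/4 at row 3 (w3 leaves); pivot element 4.
Pivot on row 3; the z-row RHS becomes 0 − (-5)·(7/4) = 35/4.
Next entering variable (most negative z-row entry -23/4): x_1.
Ratio test on column x_1 — row 1: (19/4)/(13/4) = 19/13; row 2: (21/4)/(3/4) = 7; row 3: (7/4)/(1/4) = 7. Minimum is 19/13 at row 1 (w1 leaves); pivot element 13/4.
After the second pivot the z-row RHS is 35/4 − (-23/4)·(19/13) = 223/13.

223/13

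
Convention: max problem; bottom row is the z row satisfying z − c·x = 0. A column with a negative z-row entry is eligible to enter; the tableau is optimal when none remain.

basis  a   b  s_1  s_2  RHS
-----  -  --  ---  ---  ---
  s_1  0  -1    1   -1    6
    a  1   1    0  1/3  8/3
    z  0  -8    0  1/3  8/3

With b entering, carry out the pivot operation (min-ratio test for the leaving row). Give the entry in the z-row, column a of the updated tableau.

Ratio test on column b — row 1: entry -1 ≤ 0; row 2: (8/3)/1 = 8/3. Minimum is 8/3 at row 2 (a leaves); pivot element 1.
Divide row 2 by 1; eliminate column b from the other rows.
z-row update in column a: 0 − (-8)·1 = 8.

8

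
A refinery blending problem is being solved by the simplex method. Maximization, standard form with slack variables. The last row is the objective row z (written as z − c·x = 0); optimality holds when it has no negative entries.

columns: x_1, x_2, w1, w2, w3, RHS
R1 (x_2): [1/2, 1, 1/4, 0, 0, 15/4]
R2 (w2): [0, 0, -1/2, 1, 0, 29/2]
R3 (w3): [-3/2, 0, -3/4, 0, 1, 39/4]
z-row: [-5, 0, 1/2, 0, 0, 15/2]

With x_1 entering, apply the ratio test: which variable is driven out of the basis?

x_2

Column x_1 entries and ratios — x_2: (15/4)/(1/2) = 15/2; w2: 0 ≤ 0, skip; w3: -3/2 ≤ 0, skip.
Smallest ratio is 15/2 in the row of x_2, so x_2 leaves.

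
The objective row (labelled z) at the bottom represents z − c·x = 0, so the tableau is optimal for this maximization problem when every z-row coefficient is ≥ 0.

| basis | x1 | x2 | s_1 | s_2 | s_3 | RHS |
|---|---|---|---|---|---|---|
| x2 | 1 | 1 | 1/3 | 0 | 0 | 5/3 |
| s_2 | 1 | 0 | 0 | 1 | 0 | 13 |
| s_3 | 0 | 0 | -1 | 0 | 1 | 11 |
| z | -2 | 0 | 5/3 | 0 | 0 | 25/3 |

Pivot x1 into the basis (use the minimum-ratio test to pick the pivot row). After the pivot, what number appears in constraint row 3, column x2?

Ratio test on column x1 — row 1: (5/3)/1 = 5/3; row 2: 13/1 = 13; row 3: entry 0 ≤ 0. Minimum is 5/3 at row 1 (x2 leaves); pivot element 1.
Divide row 1 by 1; eliminate column x1 from the other rows.
Row 3 update in column x2: 0 − 0·1 = 0.

0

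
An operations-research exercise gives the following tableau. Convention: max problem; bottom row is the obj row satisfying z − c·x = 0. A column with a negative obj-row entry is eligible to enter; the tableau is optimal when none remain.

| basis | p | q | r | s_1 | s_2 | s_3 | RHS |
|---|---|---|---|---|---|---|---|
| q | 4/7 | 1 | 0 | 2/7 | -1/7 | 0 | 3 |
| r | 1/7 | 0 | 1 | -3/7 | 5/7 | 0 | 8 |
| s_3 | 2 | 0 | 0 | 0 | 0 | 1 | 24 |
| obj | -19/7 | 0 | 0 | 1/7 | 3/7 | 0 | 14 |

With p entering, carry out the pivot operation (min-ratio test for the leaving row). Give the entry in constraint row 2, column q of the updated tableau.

Ratio test on column p — row 1: 3/(4/7) = 21/4; row 2: 8/(1/7) = 56; row 3: 24/2 = 12. Minimum is 21/4 at row 1 (q leaves); pivot element 4/7.
Divide row 1 by 4/7; eliminate column p from the other rows.
Row 2 update in column q: 0 − (1/7)·(7/4) = -1/4.

-1/4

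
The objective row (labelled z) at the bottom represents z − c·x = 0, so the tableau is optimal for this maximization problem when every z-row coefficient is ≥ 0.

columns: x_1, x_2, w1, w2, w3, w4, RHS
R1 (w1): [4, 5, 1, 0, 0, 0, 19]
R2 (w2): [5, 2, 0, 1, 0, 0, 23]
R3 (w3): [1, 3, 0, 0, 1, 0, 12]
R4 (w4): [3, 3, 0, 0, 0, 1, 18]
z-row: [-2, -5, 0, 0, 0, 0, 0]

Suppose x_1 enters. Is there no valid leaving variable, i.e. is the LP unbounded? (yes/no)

no

Column x_1 has positive entries in row(s) 1, 2, 3, 4, so the ratio test bounds it — not unbounded.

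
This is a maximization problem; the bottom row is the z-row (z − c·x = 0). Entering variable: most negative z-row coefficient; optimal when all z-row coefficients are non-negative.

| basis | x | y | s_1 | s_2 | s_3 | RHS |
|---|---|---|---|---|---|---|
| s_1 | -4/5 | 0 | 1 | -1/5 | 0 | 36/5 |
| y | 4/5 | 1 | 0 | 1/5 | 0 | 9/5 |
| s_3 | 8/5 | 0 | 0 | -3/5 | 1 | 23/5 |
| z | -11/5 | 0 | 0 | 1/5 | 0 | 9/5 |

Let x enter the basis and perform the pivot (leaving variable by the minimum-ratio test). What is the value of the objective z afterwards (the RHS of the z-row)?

Ratio test on column x — row 1: entry -4/5 ≤ 0; row 2: (9/5)/(4/5) = 9/4; row 3: (23/5)/(8/5) = 23/8. Minimum is 9/4 at row 2 (y leaves); pivot element 4/5.
Pivot on row 2; the z-row RHS becomes 9/5 − (-11/5)·(9/4) = 27/4.

27/4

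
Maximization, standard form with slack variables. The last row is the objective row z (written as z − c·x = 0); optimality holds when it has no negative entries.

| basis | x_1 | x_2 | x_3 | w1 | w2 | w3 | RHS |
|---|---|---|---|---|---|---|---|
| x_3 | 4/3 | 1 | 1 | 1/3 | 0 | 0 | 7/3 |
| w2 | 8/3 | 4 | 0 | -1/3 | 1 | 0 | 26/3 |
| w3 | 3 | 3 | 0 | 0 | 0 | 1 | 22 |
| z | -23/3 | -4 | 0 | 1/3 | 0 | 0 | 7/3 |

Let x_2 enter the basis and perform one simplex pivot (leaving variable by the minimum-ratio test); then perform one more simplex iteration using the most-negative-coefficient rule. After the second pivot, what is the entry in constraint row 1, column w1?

Ratio test on column x_2 — row 1: (7/3)/1 = 7/3; row 2: (26/3)/4 = 13/6; row 3: 22/3 = 22/3. Minimum is 13/6 at row 2 (w2 leaves); pivot element 4.
Divide row 2 by 4; eliminate column x_2 from the other rows.
Second iteration: most negative z-row entry is -5 in column x_1, so x_1 enters.
Ratio test on column x_1 — row 1: (1/6)/(2/3) = 1/4; row 2: (13/6)/(2/3) = 13/4; row 3: (31/2)/1 = 31/2. Minimum is 1/4 at row 1 (x_3 leaves); pivot element 2/3.
Divide row 1 by 2/3; eliminate column x_1 from the other rows.
After both pivots, the entry at constraint row 1, column w1 is 5/8.

5/8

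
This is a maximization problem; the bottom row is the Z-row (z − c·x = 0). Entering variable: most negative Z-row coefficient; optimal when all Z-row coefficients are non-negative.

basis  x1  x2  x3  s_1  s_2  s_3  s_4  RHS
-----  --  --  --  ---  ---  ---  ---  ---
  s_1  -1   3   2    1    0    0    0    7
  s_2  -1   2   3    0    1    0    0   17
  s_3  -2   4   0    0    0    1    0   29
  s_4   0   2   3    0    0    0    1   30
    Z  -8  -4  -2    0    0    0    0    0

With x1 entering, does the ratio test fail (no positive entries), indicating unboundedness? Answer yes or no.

Every constraint-row entry in column x1 is ≤ 0, so increasing x1 is unbounded.

yes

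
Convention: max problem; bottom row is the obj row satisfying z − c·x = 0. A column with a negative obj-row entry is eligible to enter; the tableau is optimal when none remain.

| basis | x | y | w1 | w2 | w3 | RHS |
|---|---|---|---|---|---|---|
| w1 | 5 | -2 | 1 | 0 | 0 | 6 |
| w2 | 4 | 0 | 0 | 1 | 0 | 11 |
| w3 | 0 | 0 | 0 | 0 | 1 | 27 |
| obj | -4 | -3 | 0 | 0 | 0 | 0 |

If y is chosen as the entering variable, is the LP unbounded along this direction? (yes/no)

yes

Every constraint-row entry in column y is ≤ 0, so increasing y is unbounded.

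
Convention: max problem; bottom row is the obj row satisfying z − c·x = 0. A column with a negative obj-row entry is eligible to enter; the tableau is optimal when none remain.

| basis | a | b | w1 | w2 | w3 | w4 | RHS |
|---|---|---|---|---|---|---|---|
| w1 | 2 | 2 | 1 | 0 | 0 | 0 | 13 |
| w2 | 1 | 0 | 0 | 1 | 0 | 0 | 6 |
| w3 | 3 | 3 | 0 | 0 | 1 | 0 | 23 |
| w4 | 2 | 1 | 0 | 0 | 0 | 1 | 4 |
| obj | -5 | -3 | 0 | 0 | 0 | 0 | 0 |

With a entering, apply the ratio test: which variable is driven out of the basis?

w4

Column a entries and ratios — w1: 13/2 = 13/2; w2: 6/1 = 6; w3: 23/3 = 23/3; w4: 4/2 = 2.
Smallest ratio is 2 in the row of w4, so w4 leaves.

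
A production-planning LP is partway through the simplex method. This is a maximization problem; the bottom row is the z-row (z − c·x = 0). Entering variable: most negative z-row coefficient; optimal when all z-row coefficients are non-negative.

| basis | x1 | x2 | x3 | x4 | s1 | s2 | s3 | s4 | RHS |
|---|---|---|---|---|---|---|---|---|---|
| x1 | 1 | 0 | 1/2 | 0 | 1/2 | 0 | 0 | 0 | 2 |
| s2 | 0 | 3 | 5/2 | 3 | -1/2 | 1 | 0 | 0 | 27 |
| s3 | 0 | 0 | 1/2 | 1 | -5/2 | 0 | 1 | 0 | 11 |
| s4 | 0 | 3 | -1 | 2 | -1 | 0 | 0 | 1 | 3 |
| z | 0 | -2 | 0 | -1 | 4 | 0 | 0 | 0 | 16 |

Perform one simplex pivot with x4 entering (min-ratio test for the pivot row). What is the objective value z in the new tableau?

Ratio test on column x4 — row 1: entry 0 ≤ 0; row 2: 27/3 = 9; row 3: 11/1 = 11; row 4: 3/2 = 3/2. Minimum is 3/2 at row 4 (s4 leaves); pivot element 2.
Pivot on row 4; the z-row RHS becomes 16 − (-1)·(3/2) = 35/2.

35/2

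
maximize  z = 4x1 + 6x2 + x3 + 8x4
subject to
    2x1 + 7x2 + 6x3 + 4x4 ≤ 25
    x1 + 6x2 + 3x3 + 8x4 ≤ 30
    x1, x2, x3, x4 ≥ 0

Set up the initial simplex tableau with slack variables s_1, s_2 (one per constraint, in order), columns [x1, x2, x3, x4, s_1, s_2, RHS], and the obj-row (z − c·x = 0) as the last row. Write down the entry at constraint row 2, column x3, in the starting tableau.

Constraint 2 has coefficient 3 on x3.

3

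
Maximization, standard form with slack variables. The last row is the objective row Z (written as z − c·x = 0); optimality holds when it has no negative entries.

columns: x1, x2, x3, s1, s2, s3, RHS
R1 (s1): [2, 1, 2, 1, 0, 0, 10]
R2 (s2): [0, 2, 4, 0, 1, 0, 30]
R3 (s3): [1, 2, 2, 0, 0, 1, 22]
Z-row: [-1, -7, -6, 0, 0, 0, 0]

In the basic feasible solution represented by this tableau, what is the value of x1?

x1 is not in the basis, so in the current basic feasible solution x1 = 0.

0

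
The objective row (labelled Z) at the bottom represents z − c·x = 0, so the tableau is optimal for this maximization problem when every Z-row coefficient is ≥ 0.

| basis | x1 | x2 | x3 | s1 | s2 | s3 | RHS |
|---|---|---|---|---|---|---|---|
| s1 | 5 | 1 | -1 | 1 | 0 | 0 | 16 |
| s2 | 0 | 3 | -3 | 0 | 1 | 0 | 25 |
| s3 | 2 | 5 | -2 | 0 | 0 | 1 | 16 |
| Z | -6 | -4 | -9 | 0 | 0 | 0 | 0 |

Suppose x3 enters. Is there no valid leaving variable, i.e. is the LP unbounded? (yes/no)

yes

Every constraint-row entry in column x3 is ≤ 0, so increasing x3 is unbounded.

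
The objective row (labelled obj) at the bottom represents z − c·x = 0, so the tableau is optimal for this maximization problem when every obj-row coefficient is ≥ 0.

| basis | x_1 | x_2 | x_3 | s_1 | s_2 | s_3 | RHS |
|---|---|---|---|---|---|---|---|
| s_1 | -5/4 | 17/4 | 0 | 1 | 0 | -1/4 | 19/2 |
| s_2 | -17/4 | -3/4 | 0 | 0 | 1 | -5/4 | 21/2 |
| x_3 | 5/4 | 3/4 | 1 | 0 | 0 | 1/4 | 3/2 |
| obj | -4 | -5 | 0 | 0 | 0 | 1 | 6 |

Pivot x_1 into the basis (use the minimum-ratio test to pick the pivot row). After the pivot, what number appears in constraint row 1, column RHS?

Ratio test on column x_1 — row 1: entry -5/4 ≤ 0; row 2: entry -17/4 ≤ 0; row 3: (3/2)/(5/4) = 6/5. Minimum is 6/5 at row 3 (x_3 leaves); pivot element 5/4.
Divide row 3 by 5/4; eliminate column x_1 from the other rows.
Row 1 update in column RHS: 19/2 − (-5/4)·(6/5) = 11.

11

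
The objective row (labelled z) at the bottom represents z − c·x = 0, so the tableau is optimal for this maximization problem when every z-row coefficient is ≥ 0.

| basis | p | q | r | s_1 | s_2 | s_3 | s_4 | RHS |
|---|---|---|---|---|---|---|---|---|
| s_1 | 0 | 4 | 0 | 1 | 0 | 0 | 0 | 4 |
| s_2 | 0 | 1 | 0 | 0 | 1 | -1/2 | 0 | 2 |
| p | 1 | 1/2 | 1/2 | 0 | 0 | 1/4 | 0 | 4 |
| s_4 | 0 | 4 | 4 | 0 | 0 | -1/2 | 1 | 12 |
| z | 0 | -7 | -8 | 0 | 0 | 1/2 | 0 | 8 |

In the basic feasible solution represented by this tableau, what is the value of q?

0

q is not in the basis, so in the current basic feasible solution q = 0.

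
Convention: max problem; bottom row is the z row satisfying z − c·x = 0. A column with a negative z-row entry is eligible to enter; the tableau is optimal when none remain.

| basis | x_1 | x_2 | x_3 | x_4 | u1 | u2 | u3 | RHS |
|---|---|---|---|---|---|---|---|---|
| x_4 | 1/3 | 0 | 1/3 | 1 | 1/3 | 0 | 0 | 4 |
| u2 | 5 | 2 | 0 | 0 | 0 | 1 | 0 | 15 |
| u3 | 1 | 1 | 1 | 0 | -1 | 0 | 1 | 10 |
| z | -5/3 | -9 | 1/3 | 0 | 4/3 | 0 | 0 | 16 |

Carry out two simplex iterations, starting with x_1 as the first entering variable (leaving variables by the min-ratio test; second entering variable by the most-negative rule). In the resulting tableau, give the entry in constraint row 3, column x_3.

Ratio test on column x_1 — row 1: 4/(1/3) = 12; row 2: 15/5 = 3; row 3: 10/1 = 10. Minimum is 3 at row 2 (u2 leaves); pivot element 5.
Divide row 2 by 5; eliminate column x_1 from the other rows.
Second iteration: most negative z-row entry is -25/3 in column x_2, so x_2 enters.
Ratio test on column x_2 — row 1: entry -2/15 ≤ 0; row 2: 3/(2/5) = 15/2; row 3: 7/(3/5) = 35/3. Minimum is 15/2 at row 2 (x_1 leaves); pivot element 2/5.
Divide row 2 by 2/5; eliminate column x_2 from the other rows.
After both pivots, the entry at constraint row 3, column x_3 is 1.

1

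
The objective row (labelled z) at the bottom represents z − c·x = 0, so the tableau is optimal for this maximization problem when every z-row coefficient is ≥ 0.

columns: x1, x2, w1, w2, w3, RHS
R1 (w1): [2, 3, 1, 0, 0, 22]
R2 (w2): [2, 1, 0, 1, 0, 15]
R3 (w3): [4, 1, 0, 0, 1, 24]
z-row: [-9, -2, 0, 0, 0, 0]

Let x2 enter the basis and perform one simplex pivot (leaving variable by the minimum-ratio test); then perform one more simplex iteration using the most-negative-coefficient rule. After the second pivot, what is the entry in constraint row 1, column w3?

-1/5

Ratio test on column x2 — row 1: 22/3 = 22/3; row 2: 15/1 = 15; row 3: 24/1 = 24. Minimum is 22/3 at row 1 (w1 leaves); pivot element 3.
Divide row 1 by 3; eliminate column x2 from the other rows.
Second iteration: most negative z-row entry is -23/3 in column x1, so x1 enters.
Ratio test on column x1 — row 1: (22/3)/(2/3) = 11; row 2: (23/3)/(4/3) = 23/4; row 3: (50/3)/(10/3) = 5. Minimum is 5 at row 3 (w3 leaves); pivot element 10/3.
Divide row 3 by 10/3; eliminate column x1 from the other rows.
After both pivots, the entry at constraint row 1, column w3 is -1/5.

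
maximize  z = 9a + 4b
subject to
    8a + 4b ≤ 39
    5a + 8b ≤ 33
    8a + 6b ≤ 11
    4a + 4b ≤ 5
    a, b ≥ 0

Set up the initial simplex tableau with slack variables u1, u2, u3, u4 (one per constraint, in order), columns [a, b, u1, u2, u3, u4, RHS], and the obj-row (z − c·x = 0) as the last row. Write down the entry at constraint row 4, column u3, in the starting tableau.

Slack u3 belongs to constraint 3; its column is the unit vector e_3, so the entry in row 4 is 0.

0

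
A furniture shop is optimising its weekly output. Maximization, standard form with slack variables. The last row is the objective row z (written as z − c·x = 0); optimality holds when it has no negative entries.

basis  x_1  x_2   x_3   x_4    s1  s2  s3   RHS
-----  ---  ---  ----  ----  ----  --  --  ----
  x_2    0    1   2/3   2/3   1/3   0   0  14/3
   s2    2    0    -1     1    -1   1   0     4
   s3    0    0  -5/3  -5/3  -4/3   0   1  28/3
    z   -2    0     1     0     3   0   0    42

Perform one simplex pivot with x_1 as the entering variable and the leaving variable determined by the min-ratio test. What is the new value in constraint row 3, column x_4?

-5/3

Ratio test on column x_1 — row 1: entry 0 ≤ 0; row 2: 4/2 = 2; row 3: entry 0 ≤ 0. Minimum is 2 at row 2 (s2 leaves); pivot element 2.
Divide row 2 by 2; eliminate column x_1 from the other rows.
Row 3 update in column x_4: -5/3 − 0·(1/2) = -5/3.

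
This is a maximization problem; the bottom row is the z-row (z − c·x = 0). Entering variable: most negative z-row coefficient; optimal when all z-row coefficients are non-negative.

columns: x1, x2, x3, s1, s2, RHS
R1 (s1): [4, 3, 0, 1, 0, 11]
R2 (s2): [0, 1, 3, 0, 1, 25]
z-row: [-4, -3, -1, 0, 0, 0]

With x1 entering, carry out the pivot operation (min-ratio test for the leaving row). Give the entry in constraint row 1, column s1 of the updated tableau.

1/4

Ratio test on column x1 — row 1: 11/4 = 11/4; row 2: entry 0 ≤ 0. Minimum is 11/4 at row 1 (s1 leaves); pivot element 4.
Divide row 1 by 4; eliminate column x1 from the other rows.
In the new row 1, the s1 entry is the old entry divided by the pivot: 1/4 = 1/4.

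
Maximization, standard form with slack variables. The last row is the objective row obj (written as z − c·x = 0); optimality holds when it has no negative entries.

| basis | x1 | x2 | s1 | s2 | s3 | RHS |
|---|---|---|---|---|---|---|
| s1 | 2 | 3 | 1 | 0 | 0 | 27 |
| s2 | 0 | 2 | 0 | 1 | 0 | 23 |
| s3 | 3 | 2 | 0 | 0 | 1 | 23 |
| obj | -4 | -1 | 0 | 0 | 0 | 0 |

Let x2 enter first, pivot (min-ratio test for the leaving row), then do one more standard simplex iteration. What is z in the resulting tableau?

19

Ratio test on column x2 — row 1: 27/3 = 9; row 2: 23/2 = 23/2; row 3: 23/2 = 23/2. Minimum is 9 at row 1 (s1 leaves); pivot element 3.
Pivot on row 1; the obj-row RHS becomes 0 − (-1)·9 = 9.
Next entering variable (most negative obj-row entry -10/3): x1.
Ratio test on column x1 — row 1: 9/(2/3) = 27/2; row 2: entry -4/3 ≤ 0; row 3: 5/(5/3) = 3. Minimum is 3 at row 3 (s3 leaves); pivot element 5/3.
After the second pivot the obj-row RHS is 9 − (-10/3)·3 = 19.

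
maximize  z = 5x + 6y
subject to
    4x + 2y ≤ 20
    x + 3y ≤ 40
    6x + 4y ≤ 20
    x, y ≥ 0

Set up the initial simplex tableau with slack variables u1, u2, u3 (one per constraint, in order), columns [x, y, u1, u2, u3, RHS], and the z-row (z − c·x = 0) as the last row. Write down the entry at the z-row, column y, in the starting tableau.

-6

The z-row carries the negated objective coefficients: the y entry is -6.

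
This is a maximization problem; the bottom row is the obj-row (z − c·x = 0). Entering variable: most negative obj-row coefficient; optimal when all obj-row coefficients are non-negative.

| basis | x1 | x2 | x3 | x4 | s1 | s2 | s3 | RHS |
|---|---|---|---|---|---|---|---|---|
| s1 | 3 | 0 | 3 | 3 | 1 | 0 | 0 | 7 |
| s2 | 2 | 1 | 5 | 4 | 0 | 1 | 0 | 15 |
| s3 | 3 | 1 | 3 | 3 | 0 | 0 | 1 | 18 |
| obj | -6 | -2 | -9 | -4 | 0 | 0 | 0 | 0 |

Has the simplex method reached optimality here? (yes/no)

The obj-row has a negative entry -9 in column x3, so it is not optimal.

no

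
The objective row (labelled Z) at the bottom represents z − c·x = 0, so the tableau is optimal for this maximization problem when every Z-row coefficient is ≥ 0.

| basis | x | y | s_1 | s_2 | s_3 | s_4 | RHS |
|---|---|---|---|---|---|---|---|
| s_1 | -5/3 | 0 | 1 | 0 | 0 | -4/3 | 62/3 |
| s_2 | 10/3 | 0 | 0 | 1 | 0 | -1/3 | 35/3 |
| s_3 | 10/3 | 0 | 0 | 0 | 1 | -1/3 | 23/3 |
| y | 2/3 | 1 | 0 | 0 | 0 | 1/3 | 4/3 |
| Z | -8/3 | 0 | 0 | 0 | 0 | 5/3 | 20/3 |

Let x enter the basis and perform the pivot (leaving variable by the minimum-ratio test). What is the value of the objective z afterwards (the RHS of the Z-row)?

Ratio test on column x — row 1: entry -5/3 ≤ 0; row 2: (35/3)/(10/3) = 7/2; row 3: (23/3)/(10/3) = 23/10; row 4: (4/3)/(2/3) = 2. Minimum is 2 at row 4 (y leaves); pivot element 2/3.
Pivot on row 4; the Z-row RHS becomes 20/3 − (-8/3)·2 = 12.

12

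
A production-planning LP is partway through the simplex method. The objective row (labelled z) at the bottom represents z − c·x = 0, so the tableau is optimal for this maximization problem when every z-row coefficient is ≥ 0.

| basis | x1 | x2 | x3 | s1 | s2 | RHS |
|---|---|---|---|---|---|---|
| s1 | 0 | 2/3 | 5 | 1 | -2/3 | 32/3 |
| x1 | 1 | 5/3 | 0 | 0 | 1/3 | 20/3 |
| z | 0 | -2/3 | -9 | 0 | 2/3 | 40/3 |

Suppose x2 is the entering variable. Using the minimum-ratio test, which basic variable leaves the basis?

x1

Column x2 entries and ratios — s1: (32/3)/(2/3) = 16; x1: (20/3)/(5/3) = 4.
Smallest ratio is 4 in the row of x1, so x1 leaves.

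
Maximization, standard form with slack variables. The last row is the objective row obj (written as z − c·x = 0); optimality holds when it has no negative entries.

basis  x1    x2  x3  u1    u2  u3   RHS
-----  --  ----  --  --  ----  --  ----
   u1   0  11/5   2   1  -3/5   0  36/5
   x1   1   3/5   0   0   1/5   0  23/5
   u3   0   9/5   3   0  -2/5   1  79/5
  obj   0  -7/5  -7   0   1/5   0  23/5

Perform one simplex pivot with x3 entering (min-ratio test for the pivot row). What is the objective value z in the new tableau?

Ratio test on column x3 — row 1: (36/5)/2 = 18/5; row 2: entry 0 ≤ 0; row 3: (79/5)/3 = 79/15. Minimum is 18/5 at row 1 (u1 leaves); pivot element 2.
Pivot on row 1; the obj-row RHS becomes 23/5 − (-7)·(18/5) = 149/5.

149/5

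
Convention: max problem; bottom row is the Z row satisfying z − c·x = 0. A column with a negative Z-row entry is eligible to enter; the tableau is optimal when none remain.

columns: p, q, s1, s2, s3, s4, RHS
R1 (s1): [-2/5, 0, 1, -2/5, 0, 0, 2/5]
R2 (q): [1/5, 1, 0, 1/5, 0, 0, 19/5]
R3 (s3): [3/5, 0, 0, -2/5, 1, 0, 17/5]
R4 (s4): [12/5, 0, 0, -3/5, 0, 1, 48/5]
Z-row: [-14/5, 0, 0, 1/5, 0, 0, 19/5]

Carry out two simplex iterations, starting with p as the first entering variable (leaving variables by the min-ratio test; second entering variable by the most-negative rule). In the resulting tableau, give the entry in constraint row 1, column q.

Ratio test on column p — row 1: entry -2/5 ≤ 0; row 2: (19/5)/(1/5) = 19; row 3: (17/5)/(3/5) = 17/3; row 4: (48/5)/(12/5) = 4. Minimum is 4 at row 4 (s4 leaves); pivot element 12/5.
Divide row 4 by 12/5; eliminate column p from the other rows.
Second iteration: most negative Z-row entry is -1/2 in column s2, so s2 enters.
Ratio test on column s2 — row 1: entry -1/2 ≤ 0; row 2: 3/(1/4) = 12; row 3: entry -1/4 ≤ 0; row 4: entry -1/4 ≤ 0. Minimum is 12 at row 2 (q leaves); pivot element 1/4.
Divide row 2 by 1/4; eliminate column s2 from the other rows.
After both pivots, the entry at constraint row 1, column q is 2.

2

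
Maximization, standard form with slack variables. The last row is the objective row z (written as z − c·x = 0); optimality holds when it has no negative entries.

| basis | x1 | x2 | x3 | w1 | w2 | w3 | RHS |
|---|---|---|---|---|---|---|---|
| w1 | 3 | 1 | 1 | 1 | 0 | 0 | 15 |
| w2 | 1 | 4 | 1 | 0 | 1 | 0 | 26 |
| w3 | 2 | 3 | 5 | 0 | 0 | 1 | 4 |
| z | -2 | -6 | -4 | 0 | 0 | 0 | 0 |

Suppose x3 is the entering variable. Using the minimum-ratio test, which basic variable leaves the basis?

w3

Column x3 entries and ratios — w1: 15/1 = 15; w2: 26/1 = 26; w3: 4/5 = 4/5.
Smallest ratio is 4/5 in the row of w3, so w3 leaves.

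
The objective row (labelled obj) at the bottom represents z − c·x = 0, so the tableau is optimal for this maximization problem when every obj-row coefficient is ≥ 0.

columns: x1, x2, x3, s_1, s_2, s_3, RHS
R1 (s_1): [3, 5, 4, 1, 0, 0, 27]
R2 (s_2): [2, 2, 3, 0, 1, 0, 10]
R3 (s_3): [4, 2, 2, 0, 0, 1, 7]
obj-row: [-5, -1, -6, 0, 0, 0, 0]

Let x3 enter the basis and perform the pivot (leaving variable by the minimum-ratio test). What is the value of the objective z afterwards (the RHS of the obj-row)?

20

Ratio test on column x3 — row 1: 27/4 = 27/4; row 2: 10/3 = 10/3; row 3: 7/2 = 7/2. Minimum is 10/3 at row 2 (s_2 leaves); pivot element 3.
Pivot on row 2; the obj-row RHS becomes 0 − (-6)·(10/3) = 20.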